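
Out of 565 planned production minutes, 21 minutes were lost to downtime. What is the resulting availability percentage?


Formula: Availability = (Planned Time - Downtime) / Planned Time * 100
Uptime = 565 - 21 = 544 min
Availability = 544 / 565 * 100 = 96.3%

96.3%


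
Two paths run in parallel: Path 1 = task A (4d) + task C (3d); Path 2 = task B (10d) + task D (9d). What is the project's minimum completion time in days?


Path 1 = 4 + 3 = 7 days
Path 2 = 10 + 9 = 19 days
Duration = max(7, 19) = 19 days

19 days


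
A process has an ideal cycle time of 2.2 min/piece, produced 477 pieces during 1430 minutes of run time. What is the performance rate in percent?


Formula: Performance = (Ideal CT * Total Count) / Run Time * 100
Ideal output time = 2.2 * 477 = 1049.4 min
Performance = 1049.4 / 1430 * 100 = 73.4%

73.4%


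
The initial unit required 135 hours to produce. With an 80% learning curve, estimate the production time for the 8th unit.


Formula: T_n = T_1 * (learning_rate)^(log2(n)) where learning_rate = rate/100
Doublings = log2(8) = 3
T_n = 135 * 0.8^3
T_n = 135 * 0.512 = 69.1 hours

69.1 hours


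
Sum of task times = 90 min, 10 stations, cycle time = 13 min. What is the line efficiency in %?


Formula: Efficiency = Sum of Task Times / (N_stations * CT) * 100
Total station capacity = 10 stations * 13 min = 130 min
Efficiency = 90 / 130 * 100 = 69.2%

69.2%


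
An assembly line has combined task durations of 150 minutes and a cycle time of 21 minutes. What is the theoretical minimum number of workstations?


Formula: N_min = ceil(Sum of Task Times / Cycle Time)
N_min = ceil(150 min / 21 min) = ceil(7.1429)
N_min = 8 stations

8


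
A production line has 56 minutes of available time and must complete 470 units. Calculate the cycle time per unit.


Formula: CT = Available Time / Number of Units
CT = 56 min / 470 units
CT = 0.12 min/unit

0.12 min/unit


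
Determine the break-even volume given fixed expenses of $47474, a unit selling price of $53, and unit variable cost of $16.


Formula: BEQ = Fixed Costs / (Price - Variable Cost)
Contribution margin = $53 - $16 = $37/unit
BEQ = ceil($47474 / $37/unit) = ceil(1283.08) = 1284 units

1284 units


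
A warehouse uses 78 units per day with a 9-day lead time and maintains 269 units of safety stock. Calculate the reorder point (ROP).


Formula: ROP = (Daily Demand * Lead Time) + Safety Stock
Demand during lead time = 78 * 9 = 702 units
ROP = 702 + 269 = 971 units

971 units


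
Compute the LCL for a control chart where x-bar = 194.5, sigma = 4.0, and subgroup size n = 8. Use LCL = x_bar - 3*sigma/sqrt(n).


LCL = 194.5 - 3 * 4.0 / sqrt(8)

190.26


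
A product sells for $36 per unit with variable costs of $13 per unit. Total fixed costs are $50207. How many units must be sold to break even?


Formula: BEQ = Fixed Costs / (Price - Variable Cost)
Contribution margin = $36 - $13 = $23/unit
BEQ = ceil($50207 / $23/unit) = ceil(2182.91) = 2183 units

2183 units


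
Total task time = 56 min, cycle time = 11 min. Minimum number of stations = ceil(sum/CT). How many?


Formula: N_min = ceil(Sum of Task Times / Cycle Time)
N_min = ceil(56 min / 11 min) = ceil(5.0909)
N_min = 6 stations

6


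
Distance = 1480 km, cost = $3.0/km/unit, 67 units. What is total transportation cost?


TC = dist * cost * units = 1480 * 3.0 * 67 = $297480.00

$297480.00


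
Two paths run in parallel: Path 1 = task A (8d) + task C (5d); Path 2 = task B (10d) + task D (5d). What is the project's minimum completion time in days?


Path 1 = 8 + 5 = 13 days
Path 2 = 10 + 5 = 15 days
Duration = max(13, 15) = 15 days

15 days


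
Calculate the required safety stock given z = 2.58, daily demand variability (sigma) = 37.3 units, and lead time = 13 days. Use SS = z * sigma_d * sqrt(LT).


Formula: SS = z * sigma_d * sqrt(LT)
sqrt(LT) = sqrt(13) = 3.6056
SS = 2.58 * 37.3 * 3.6056
SS = 347.0 units

347.0 units


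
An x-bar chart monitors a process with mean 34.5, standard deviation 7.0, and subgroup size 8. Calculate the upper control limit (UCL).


UCL = 34.5 + 3 * 7.0 / sqrt(8)

41.92


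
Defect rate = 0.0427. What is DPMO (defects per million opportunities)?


DPMO = defect_rate * 1000000 = 0.0427 * 1000000

42700


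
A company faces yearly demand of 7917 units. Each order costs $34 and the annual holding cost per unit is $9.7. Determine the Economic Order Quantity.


Formula: EOQ = sqrt(2 * D * S / H)
Numerator: 2 * 7917 * 34 = 538356
2DS/H = 538356 / 9.7 = 55500.6
EOQ = sqrt(55500.6) = 235.6 units

235.6 units


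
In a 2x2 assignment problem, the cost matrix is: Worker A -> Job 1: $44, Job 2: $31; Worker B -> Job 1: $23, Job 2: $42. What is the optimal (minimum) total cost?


Option 1: A->1 + B->2 = $44 + $42 = $86
Option 2: A->2 + B->1 = $31 + $23 = $54
Min cost = min($86, $54) = $54

$54


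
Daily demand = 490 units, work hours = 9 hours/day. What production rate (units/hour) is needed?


Formula: Production Rate = Daily Demand / Available Hours
Rate = 490 units/day / 9 hours/day
Rate = 54.4 units/hour

54.4 units/hour


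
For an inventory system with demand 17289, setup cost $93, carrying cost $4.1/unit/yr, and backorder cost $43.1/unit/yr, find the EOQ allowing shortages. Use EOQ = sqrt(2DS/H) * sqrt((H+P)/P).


Formula: EOQ* = sqrt(2DS/H) * sqrt((H+P)/P)
Base EOQ = sqrt(2*17289*93/4.1) = 885.62 units
Correction = sqrt((4.1+43.1)/43.1) = 1.04648
EOQ* = 885.62 * 1.04648 = 926.8 units

926.8 units


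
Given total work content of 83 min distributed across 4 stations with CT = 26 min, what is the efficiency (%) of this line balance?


Formula: Efficiency = Sum of Task Times / (N_stations * CT) * 100
Total station capacity = 4 stations * 26 min = 104 min
Efficiency = 83 / 104 * 100 = 79.8%

79.8%


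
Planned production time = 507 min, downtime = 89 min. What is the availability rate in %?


Formula: Availability = (Planned Time - Downtime) / Planned Time * 100
Uptime = 507 - 89 = 418 min
Availability = 418 / 507 * 100 = 82.4%

82.4%


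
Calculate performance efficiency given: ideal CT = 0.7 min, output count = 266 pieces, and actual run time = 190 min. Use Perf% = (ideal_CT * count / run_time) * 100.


Formula: Performance = (Ideal CT * Total Count) / Run Time * 100
Ideal output time = 0.7 * 266 = 186.2 min
Performance = 186.2 / 190 * 100 = 98.0%

98.0%


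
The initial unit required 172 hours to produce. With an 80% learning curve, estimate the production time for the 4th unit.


Formula: T_n = T_1 * (learning_rate)^(log2(n)) where learning_rate = rate/100
Doublings = log2(4) = 2
T_n = 172 * 0.8^2
T_n = 172 * 0.64 = 110.1 hours

110.1 hours


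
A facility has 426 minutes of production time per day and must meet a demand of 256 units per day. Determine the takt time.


Formula: Takt Time = Available Production Time / Customer Demand
Takt = 426 min/day / 256 units/day
Takt = 1.66 min/unit

1.66 min/unit


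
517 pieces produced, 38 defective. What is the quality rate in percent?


Formula: Quality Rate = Good Pieces / Total Pieces * 100
Good pieces = 517 - 38 = 479
QR = 479 / 517 * 100 = 92.6%

92.6%


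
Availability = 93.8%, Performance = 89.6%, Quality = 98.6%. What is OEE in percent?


Formula: OEE = Availability * Performance * Quality / 10000
A * P = 93.8% * 89.6% / 100 = 84.04%
OEE = 84.04% * 98.6% / 100 = 82.9%

82.9%


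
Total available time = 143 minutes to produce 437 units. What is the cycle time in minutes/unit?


Formula: CT = Available Time / Number of Units
CT = 143 min / 437 units
CT = 0.33 min/unit

0.33 min/unit


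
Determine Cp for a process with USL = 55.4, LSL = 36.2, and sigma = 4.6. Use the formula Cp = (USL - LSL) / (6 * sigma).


Cp = (55.4 - 36.2) / (6 * 4.6)

0.7


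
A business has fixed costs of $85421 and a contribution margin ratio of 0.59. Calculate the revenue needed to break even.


Formula: BER = Fixed Costs / Contribution Margin Ratio
BER = $85421 / 0.59
BER = $144781.36 (to the nearest cent)

$144781.36


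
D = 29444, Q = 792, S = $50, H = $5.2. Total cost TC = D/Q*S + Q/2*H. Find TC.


TC = 29444/792 * 50 + 792/2 * 5.2

$3918.04


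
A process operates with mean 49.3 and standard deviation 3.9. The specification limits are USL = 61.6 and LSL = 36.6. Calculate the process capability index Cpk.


Cpu = (61.6 - 49.3) / (3 * 3.9) = 1.05
Cpl = (49.3 - 36.6) / (3 * 3.9) = 1.09
Cpk = min(1.05, 1.09) = 1.05

1.05


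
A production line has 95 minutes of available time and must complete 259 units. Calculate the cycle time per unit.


Formula: CT = Available Time / Number of Units
CT = 95 min / 259 units
CT = 0.37 min/unit

0.37 min/unit


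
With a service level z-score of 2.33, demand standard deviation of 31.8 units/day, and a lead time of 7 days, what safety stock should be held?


Formula: SS = z * sigma_d * sqrt(LT)
sqrt(LT) = sqrt(7) = 2.6458
SS = 2.33 * 31.8 * 2.6458
SS = 196.0 units

196.0 units


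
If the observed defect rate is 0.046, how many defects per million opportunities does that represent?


DPMO = defect_rate * 1000000 = 0.046 * 1000000

46000


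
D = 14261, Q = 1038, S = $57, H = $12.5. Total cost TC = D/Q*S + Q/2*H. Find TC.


TC = 14261/1038 * 57 + 1038/2 * 12.5

$7270.62


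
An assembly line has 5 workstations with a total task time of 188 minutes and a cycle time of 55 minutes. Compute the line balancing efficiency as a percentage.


Formula: Efficiency = Sum of Task Times / (N_stations * CT) * 100
Total station capacity = 5 stations * 55 min = 275 min
Efficiency = 188 / 275 * 100 = 68.4%

68.4%


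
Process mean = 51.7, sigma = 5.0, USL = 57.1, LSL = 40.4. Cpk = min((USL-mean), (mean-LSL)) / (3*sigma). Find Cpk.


Cpu = (57.1 - 51.7) / (3 * 5.0) = 0.36
Cpl = (51.7 - 40.4) / (3 * 5.0) = 0.75
Cpk = min(0.36, 0.75) = 0.36

0.36


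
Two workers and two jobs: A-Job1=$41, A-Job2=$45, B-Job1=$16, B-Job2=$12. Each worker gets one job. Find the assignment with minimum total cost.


Option 1: A->1 + B->2 = $41 + $12 = $53
Option 2: A->2 + B->1 = $45 + $16 = $61
Min cost = min($53, $61) = $53

$53


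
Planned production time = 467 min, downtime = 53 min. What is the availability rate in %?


Formula: Availability = (Planned Time - Downtime) / Planned Time * 100
Uptime = 467 - 53 = 414 min
Availability = 414 / 467 * 100 = 88.7%

88.7%


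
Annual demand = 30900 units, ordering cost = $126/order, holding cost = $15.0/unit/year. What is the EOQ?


Formula: EOQ = sqrt(2 * D * S / H)
Numerator: 2 * 30900 * 126 = 7786800
2DS/H = 7786800 / 15.0 = 519120.0
EOQ = sqrt(519120.0) = 720.5 units

720.5 units


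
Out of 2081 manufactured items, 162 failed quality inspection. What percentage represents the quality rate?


Formula: Quality Rate = Good Pieces / Total Pieces * 100
Good pieces = 2081 - 162 = 1919
QR = 1919 / 2081 * 100 = 92.2%

92.2%


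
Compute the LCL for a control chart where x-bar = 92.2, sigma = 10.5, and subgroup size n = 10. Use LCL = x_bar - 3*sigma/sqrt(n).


LCL = 92.2 - 3 * 10.5 / sqrt(10)

82.24


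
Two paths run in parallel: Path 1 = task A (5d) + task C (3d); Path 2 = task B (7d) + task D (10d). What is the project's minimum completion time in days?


Path 1 = 5 + 3 = 8 days
Path 2 = 7 + 10 = 17 days
Duration = max(8, 17) = 17 days

17 days


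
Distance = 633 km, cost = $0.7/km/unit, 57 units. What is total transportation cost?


TC = dist * cost * units = 633 * 0.7 * 57 = $25256.70

$25256.70


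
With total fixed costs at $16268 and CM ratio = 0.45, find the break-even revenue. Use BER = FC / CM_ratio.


Formula: BER = Fixed Costs / Contribution Margin Ratio
BER = $16268 / 0.45
BER = $36151.11 (to the nearest cent)

$36151.11


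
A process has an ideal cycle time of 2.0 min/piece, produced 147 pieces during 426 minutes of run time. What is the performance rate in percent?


Formula: Performance = (Ideal CT * Total Count) / Run Time * 100
Ideal output time = 2.0 * 147 = 294.0 min
Performance = 294.0 / 426 * 100 = 69.0%

69.0%


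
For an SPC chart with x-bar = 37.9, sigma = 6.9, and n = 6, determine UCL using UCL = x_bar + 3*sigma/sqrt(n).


UCL = 37.9 + 3 * 6.9 / sqrt(6)

46.35


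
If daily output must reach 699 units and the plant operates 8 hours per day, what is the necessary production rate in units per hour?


Formula: Production Rate = Daily Demand / Available Hours
Rate = 699 units/day / 8 hours/day
Rate = 87.4 units/hour

87.4 units/hour


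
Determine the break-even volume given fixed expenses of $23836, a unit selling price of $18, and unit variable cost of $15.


Formula: BEQ = Fixed Costs / (Price - Variable Cost)
Contribution margin = $18 - $15 = $3/unit
BEQ = ceil($23836 / $3/unit) = ceil(7945.33) = 7946 units

7946 units


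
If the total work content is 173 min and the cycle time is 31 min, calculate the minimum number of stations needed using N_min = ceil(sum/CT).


Formula: N_min = ceil(Sum of Task Times / Cycle Time)
N_min = ceil(173 min / 31 min) = ceil(5.5806)
N_min = 6 stations

6


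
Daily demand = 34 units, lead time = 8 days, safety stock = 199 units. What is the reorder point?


Formula: ROP = (Daily Demand * Lead Time) + Safety Stock
Demand during lead time = 34 * 8 = 272 units
ROP = 272 + 199 = 471 units

471 units


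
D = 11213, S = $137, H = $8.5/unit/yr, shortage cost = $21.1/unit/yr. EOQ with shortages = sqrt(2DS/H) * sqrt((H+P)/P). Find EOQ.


Formula: EOQ* = sqrt(2DS/H) * sqrt((H+P)/P)
Base EOQ = sqrt(2*11213*137/8.5) = 601.21 units
Correction = sqrt((8.5+21.1)/21.1) = 1.18442
EOQ* = 601.21 * 1.18442 = 712.1 units

712.1 units


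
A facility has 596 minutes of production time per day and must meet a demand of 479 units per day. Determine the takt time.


Formula: Takt Time = Available Production Time / Customer Demand
Takt = 596 min/day / 479 units/day
Takt = 1.24 min/unit

1.24 min/unit


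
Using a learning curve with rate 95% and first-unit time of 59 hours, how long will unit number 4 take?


Formula: T_n = T_1 * (learning_rate)^(log2(n)) where learning_rate = rate/100
Doublings = log2(4) = 2
T_n = 59 * 0.95^2
T_n = 59 * 0.9025 = 53.2 hours

53.2 hours


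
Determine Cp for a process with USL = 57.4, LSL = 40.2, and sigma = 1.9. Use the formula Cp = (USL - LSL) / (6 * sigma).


Cp = (57.4 - 40.2) / (6 * 1.9)

1.51


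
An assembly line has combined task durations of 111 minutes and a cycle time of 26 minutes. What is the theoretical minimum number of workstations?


Formula: N_min = ceil(Sum of Task Times / Cycle Time)
N_min = ceil(111 min / 26 min) = ceil(4.2692)
N_min = 5 stations

5


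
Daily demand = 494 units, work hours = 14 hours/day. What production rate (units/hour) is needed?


Formula: Production Rate = Daily Demand / Available Hours
Rate = 494 units/day / 14 hours/day
Rate = 35.3 units/hour

35.3 units/hour


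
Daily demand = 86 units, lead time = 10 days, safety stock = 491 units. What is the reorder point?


Formula: ROP = (Daily Demand * Lead Time) + Safety Stock
Demand during lead time = 86 * 10 = 860 units
ROP = 860 + 491 = 1351 units

1351 units


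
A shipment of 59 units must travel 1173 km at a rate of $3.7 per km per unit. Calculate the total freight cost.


TC = dist * cost * units = 1173 * 3.7 * 59 = $256065.90

$256065.90


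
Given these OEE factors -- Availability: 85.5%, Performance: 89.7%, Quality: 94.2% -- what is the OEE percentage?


Formula: OEE = Availability * Performance * Quality / 10000
A * P = 85.5% * 89.7% / 100 = 76.69%
OEE = 76.69% * 94.2% / 100 = 72.2%

72.2%


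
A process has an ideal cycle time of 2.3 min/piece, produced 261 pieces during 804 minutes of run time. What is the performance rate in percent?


Formula: Performance = (Ideal CT * Total Count) / Run Time * 100
Ideal output time = 2.3 * 261 = 600.3 min
Performance = 600.3 / 804 * 100 = 74.7%

74.7%


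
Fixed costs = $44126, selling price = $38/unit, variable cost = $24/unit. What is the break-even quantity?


Formula: BEQ = Fixed Costs / (Price - Variable Cost)
Contribution margin = $38 - $24 = $14/unit
BEQ = ceil($44126 / $14/unit) = ceil(3151.86) = 3152 units

3152 units


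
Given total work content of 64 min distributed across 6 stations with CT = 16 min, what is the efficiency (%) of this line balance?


Formula: Efficiency = Sum of Task Times / (N_stations * CT) * 100
Total station capacity = 6 stations * 16 min = 96 min
Efficiency = 64 / 96 * 100 = 66.7%

66.7%


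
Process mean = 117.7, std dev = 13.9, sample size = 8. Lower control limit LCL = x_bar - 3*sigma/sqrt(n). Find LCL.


LCL = 117.7 - 3 * 13.9 / sqrt(8)

102.96


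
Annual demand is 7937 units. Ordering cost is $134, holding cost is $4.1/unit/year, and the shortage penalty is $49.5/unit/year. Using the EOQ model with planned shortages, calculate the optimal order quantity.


Formula: EOQ* = sqrt(2DS/H) * sqrt((H+P)/P)
Base EOQ = sqrt(2*7937*134/4.1) = 720.28 units
Correction = sqrt((4.1+49.5)/49.5) = 1.04059
EOQ* = 720.28 * 1.04059 = 749.5 units

749.5 units


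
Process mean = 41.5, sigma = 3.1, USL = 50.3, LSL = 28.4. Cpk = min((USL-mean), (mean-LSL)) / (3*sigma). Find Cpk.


Cpu = (50.3 - 41.5) / (3 * 3.1) = 0.95
Cpl = (41.5 - 28.4) / (3 * 3.1) = 1.41
Cpk = min(0.95, 1.41) = 0.95

0.95


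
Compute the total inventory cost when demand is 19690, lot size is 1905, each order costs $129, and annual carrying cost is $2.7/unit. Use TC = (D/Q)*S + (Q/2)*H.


TC = 19690/1905 * 129 + 1905/2 * 2.7

$3905.09


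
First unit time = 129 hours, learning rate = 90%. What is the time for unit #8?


Formula: T_n = T_1 * (learning_rate)^(log2(n)) where learning_rate = rate/100
Doublings = log2(8) = 3
T_n = 129 * 0.9^3
T_n = 129 * 0.729 = 94.0 hours

94.0 hours


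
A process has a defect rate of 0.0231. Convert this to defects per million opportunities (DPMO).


DPMO = defect_rate * 1000000 = 0.0231 * 1000000

23100


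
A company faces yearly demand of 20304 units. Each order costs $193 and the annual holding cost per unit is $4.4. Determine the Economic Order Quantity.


Formula: EOQ = sqrt(2 * D * S / H)
Numerator: 2 * 20304 * 193 = 7837344
2DS/H = 7837344 / 4.4 = 1781214.5
EOQ = sqrt(1781214.5) = 1334.6 units

1334.6 units


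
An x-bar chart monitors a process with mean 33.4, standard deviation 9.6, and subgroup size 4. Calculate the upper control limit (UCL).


UCL = 33.4 + 3 * 9.6 / sqrt(4)

47.8


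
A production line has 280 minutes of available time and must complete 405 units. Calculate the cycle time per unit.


Formula: CT = Available Time / Number of Units
CT = 280 min / 405 units
CT = 0.69 min/unit

0.69 min/unit


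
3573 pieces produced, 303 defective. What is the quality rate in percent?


Formula: Quality Rate = Good Pieces / Total Pieces * 100
Good pieces = 3573 - 303 = 3270
QR = 3270 / 3573 * 100 = 91.5%

91.5%


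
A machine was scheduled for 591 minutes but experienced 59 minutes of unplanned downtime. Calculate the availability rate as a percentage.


Formula: Availability = (Planned Time - Downtime) / Planned Time * 100
Uptime = 591 - 59 = 532 min
Availability = 532 / 591 * 100 = 90.0%

90.0%


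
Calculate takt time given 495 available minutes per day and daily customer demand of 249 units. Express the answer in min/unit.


Formula: Takt Time = Available Production Time / Customer Demand
Takt = 495 min/day / 249 units/day
Takt = 1.99 min/unit

1.99 min/unit


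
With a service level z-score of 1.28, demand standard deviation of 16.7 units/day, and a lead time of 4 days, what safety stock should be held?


Formula: SS = z * sigma_d * sqrt(LT)
sqrt(LT) = sqrt(4) = 2.0
SS = 1.28 * 16.7 * 2.0
SS = 42.8 units

42.8 units


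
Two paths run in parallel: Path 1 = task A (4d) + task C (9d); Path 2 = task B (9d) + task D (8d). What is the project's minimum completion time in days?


Path 1 = 4 + 9 = 13 days
Path 2 = 9 + 8 = 17 days
Duration = max(13, 17) = 17 days

17 days


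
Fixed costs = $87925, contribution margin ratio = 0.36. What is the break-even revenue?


Formula: BER = Fixed Costs / Contribution Margin Ratio
BER = $87925 / 0.36
BER = $244236.11 (to the nearest cent)

$244236.11


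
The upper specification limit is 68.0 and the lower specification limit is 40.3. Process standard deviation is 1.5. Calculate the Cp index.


Cp = (68.0 - 40.3) / (6 * 1.5)

3.08


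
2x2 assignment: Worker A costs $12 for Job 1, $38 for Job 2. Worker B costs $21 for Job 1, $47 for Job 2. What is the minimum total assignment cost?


Option 1: A->1 + B->2 = $12 + $47 = $59
Option 2: A->2 + B->1 = $38 + $21 = $59
Min cost = min($59, $59) = $59

$59


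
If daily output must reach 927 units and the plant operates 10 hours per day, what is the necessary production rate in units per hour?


Formula: Production Rate = Daily Demand / Available Hours
Rate = 927 units/day / 10 hours/day
Rate = 92.7 units/hour

92.7 units/hour


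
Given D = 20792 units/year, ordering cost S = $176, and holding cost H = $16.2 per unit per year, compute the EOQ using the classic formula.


Formula: EOQ = sqrt(2 * D * S / H)
Numerator: 2 * 20792 * 176 = 7318784
2DS/H = 7318784 / 16.2 = 451776.8
EOQ = sqrt(451776.8) = 672.1 units

672.1 units


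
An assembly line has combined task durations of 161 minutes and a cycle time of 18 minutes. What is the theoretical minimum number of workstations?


Formula: N_min = ceil(Sum of Task Times / Cycle Time)
N_min = ceil(161 min / 18 min) = ceil(8.9444)
N_min = 9 stations

9


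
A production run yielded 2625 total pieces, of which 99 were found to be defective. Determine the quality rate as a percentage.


Formula: Quality Rate = Good Pieces / Total Pieces * 100
Good pieces = 2625 - 99 = 2526
QR = 2526 / 2625 * 100 = 96.2%

96.2%


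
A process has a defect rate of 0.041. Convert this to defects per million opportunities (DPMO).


DPMO = defect_rate * 1000000 = 0.041 * 1000000

41000


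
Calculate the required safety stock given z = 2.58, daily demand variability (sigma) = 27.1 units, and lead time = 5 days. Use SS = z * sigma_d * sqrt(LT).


Formula: SS = z * sigma_d * sqrt(LT)
sqrt(LT) = sqrt(5) = 2.2361
SS = 2.58 * 27.1 * 2.2361
SS = 156.3 units

156.3 units


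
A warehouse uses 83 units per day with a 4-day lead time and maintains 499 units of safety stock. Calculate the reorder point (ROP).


Formula: ROP = (Daily Demand * Lead Time) + Safety Stock
Demand during lead time = 83 * 4 = 332 units
ROP = 332 + 499 = 831 units

831 units


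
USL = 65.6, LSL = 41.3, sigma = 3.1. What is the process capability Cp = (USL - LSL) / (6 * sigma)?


Cp = (65.6 - 41.3) / (6 * 3.1)

1.31


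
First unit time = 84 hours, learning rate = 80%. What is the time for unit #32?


Formula: T_n = T_1 * (learning_rate)^(log2(n)) where learning_rate = rate/100
Doublings = log2(32) = 5
T_n = 84 * 0.8^5
T_n = 84 * 0.3277 = 27.5 hours

27.5 hours


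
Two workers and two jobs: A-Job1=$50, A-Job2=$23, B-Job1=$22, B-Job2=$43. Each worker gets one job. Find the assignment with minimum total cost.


Option 1: A->1 + B->2 = $50 + $43 = $93
Option 2: A->2 + B->1 = $23 + $22 = $45
Min cost = min($93, $45) = $45

$45


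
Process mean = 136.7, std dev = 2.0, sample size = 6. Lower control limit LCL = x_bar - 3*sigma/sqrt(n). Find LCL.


LCL = 136.7 - 3 * 2.0 / sqrt(6)

134.25


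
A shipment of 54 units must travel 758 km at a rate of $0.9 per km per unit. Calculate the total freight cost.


TC = dist * cost * units = 758 * 0.9 * 54 = $36838.80

$36838.80


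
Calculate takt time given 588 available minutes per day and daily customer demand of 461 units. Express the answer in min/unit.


Formula: Takt Time = Available Production Time / Customer Demand
Takt = 588 min/day / 461 units/day
Takt = 1.28 min/unit

1.28 min/unit


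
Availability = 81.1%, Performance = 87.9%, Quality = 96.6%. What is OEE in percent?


Formula: OEE = Availability * Performance * Quality / 10000
A * P = 81.1% * 87.9% / 100 = 71.29%
OEE = 71.29% * 96.6% / 100 = 68.9%

68.9%


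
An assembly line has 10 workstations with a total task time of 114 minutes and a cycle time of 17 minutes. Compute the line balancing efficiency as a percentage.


Formula: Efficiency = Sum of Task Times / (N_stations * CT) * 100
Total station capacity = 10 stations * 17 min = 170 min
Efficiency = 114 / 170 * 100 = 67.1%

67.1%


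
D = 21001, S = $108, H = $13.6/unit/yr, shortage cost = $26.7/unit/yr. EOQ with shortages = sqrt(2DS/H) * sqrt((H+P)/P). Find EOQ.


Formula: EOQ* = sqrt(2DS/H) * sqrt((H+P)/P)
Base EOQ = sqrt(2*21001*108/13.6) = 577.53 units
Correction = sqrt((13.6+26.7)/26.7) = 1.22856
EOQ* = 577.53 * 1.22856 = 709.5 units

709.5 units


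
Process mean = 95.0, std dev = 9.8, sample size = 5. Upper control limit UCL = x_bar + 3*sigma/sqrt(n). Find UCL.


UCL = 95.0 + 3 * 9.8 / sqrt(5)

108.15


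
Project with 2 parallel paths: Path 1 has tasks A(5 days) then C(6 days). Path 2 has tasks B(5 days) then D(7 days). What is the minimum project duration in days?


Path 1 = 5 + 6 = 11 days
Path 2 = 5 + 7 = 12 days
Duration = max(11, 12) = 12 days

12 days


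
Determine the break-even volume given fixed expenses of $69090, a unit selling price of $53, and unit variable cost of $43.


Formula: BEQ = Fixed Costs / (Price - Variable Cost)
Contribution margin = $53 - $43 = $10/unit
BEQ = ceil($69090 / $10/unit) = ceil(6909.0) = 6909 units

6909 units


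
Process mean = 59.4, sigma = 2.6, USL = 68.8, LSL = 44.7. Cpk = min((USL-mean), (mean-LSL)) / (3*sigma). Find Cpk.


Cpu = (68.8 - 59.4) / (3 * 2.6) = 1.21
Cpl = (59.4 - 44.7) / (3 * 2.6) = 1.88
Cpk = min(1.21, 1.88) = 1.21

1.21


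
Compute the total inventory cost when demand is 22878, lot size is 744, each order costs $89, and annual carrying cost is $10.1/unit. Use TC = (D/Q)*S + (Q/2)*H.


TC = 22878/744 * 89 + 744/2 * 10.1

$6493.95


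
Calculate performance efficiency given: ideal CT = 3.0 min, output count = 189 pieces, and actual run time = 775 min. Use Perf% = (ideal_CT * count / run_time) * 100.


Formula: Performance = (Ideal CT * Total Count) / Run Time * 100
Ideal output time = 3.0 * 189 = 567.0 min
Performance = 567.0 / 775 * 100 = 73.2%

73.2%


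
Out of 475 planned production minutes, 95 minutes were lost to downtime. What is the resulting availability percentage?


Formula: Availability = (Planned Time - Downtime) / Planned Time * 100
Uptime = 475 - 95 = 380 min
Availability = 380 / 475 * 100 = 80.0%

80.0%


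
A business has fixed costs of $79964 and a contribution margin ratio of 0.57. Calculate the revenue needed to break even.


Formula: BER = Fixed Costs / Contribution Margin Ratio
BER = $79964 / 0.57
BER = $140287.72 (to the nearest cent)

$140287.72


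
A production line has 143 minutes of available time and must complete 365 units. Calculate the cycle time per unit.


Formula: CT = Available Time / Number of Units
CT = 143 min / 365 units
CT = 0.39 min/unit

0.39 min/unit


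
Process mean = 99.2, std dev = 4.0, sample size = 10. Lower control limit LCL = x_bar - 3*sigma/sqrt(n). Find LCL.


LCL = 99.2 - 3 * 4.0 / sqrt(10)

95.41


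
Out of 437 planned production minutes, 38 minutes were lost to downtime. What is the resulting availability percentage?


Formula: Availability = (Planned Time - Downtime) / Planned Time * 100
Uptime = 437 - 38 = 399 min
Availability = 399 / 437 * 100 = 91.3%

91.3%


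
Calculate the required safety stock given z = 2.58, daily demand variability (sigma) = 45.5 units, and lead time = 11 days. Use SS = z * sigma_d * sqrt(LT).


Formula: SS = z * sigma_d * sqrt(LT)
sqrt(LT) = sqrt(11) = 3.3166
SS = 2.58 * 45.5 * 3.3166
SS = 389.3 units

389.3 units


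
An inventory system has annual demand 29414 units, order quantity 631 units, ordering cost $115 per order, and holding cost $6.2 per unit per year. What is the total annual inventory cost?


TC = 29414/631 * 115 + 631/2 * 6.2

$7316.81


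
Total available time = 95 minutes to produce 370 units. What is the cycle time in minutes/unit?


Formula: CT = Available Time / Number of Units
CT = 95 min / 370 units
CT = 0.26 min/unit

0.26 min/unit


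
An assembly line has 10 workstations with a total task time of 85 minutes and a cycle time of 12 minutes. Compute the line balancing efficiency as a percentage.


Formula: Efficiency = Sum of Task Times / (N_stations * CT) * 100
Total station capacity = 10 stations * 12 min = 120 min
Efficiency = 85 / 120 * 100 = 70.8%

70.8%


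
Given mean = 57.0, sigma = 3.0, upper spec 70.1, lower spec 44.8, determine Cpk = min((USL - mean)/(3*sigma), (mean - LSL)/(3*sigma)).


Cpu = (70.1 - 57.0) / (3 * 3.0) = 1.46
Cpl = (57.0 - 44.8) / (3 * 3.0) = 1.36
Cpk = min(1.46, 1.36) = 1.36

1.36


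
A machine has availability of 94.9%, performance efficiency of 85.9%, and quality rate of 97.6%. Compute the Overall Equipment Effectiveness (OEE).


Formula: OEE = Availability * Performance * Quality / 10000
A * P = 94.9% * 85.9% / 100 = 81.52%
OEE = 81.52% * 97.6% / 100 = 79.6%

79.6%


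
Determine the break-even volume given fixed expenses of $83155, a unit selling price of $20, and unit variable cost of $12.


Formula: BEQ = Fixed Costs / (Price - Variable Cost)
Contribution margin = $20 - $12 = $8/unit
BEQ = ceil($83155 / $8/unit) = ceil(10394.38) = 10395 units

10395 units


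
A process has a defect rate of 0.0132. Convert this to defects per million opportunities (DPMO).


DPMO = defect_rate * 1000000 = 0.0132 * 1000000

13200


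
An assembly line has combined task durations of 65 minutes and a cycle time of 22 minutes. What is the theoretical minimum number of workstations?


Formula: N_min = ceil(Sum of Task Times / Cycle Time)
N_min = ceil(65 min / 22 min) = ceil(2.9545)
N_min = 3 stations

3


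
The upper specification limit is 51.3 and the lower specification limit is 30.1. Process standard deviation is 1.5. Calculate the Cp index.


Cp = (51.3 - 30.1) / (6 * 1.5)

2.36


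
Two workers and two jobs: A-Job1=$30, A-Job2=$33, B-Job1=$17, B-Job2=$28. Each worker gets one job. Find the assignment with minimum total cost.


Option 1: A->1 + B->2 = $30 + $28 = $58
Option 2: A->2 + B->1 = $33 + $17 = $50
Min cost = min($58, $50) = $50

$50


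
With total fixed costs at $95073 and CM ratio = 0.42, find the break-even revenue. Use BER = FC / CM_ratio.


Formula: BER = Fixed Costs / Contribution Margin Ratio
BER = $95073 / 0.42
BER = $226364.29 (to the nearest cent)

$226364.29


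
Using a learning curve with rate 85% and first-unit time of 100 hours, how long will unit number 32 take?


Formula: T_n = T_1 * (learning_rate)^(log2(n)) where learning_rate = rate/100
Doublings = log2(32) = 5
T_n = 100 * 0.85^5
T_n = 100 * 0.4437 = 44.4 hours

44.4 hours


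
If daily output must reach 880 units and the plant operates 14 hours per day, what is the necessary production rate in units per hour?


Formula: Production Rate = Daily Demand / Available Hours
Rate = 880 units/day / 14 hours/day
Rate = 62.9 units/hour

62.9 units/hour


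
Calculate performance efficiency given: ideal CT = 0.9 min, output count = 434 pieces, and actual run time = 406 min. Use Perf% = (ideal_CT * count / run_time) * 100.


Formula: Performance = (Ideal CT * Total Count) / Run Time * 100
Ideal output time = 0.9 * 434 = 390.6 min
Performance = 390.6 / 406 * 100 = 96.2%

96.2%


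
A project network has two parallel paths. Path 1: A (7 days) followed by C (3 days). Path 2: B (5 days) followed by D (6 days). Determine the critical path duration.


Path 1 = 7 + 3 = 10 days
Path 2 = 5 + 6 = 11 days
Duration = max(10, 11) = 11 days

11 days


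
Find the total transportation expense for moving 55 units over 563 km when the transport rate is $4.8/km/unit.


TC = dist * cost * units = 563 * 4.8 * 55 = $148632.00

$148632.00


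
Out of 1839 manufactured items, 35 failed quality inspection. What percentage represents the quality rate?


Formula: Quality Rate = Good Pieces / Total Pieces * 100
Good pieces = 1839 - 35 = 1804
QR = 1804 / 1839 * 100 = 98.1%

98.1%


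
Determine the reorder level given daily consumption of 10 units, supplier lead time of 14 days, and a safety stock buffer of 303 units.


Formula: ROP = (Daily Demand * Lead Time) + Safety Stock
Demand during lead time = 10 * 14 = 140 units
ROP = 140 + 303 = 443 units

443 units


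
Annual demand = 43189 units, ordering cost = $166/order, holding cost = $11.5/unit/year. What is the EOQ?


Formula: EOQ = sqrt(2 * D * S / H)
Numerator: 2 * 43189 * 166 = 14338748
2DS/H = 14338748 / 11.5 = 1246847.7
EOQ = sqrt(1246847.7) = 1116.6 units

1116.6 units


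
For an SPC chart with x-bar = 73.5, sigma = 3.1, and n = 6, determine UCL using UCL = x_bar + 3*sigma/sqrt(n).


UCL = 73.5 + 3 * 3.1 / sqrt(6)

77.3


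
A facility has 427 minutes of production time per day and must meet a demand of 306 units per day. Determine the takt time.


Formula: Takt Time = Available Production Time / Customer Demand
Takt = 427 min/day / 306 units/day
Takt = 1.4 min/unit

1.4 min/unit


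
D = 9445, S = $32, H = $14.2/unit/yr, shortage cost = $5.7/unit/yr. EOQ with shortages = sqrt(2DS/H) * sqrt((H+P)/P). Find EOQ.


Formula: EOQ* = sqrt(2DS/H) * sqrt((H+P)/P)
Base EOQ = sqrt(2*9445*32/14.2) = 206.32 units
Correction = sqrt((14.2+5.7)/5.7) = 1.86848
EOQ* = 206.32 * 1.86848 = 385.5 units

385.5 units


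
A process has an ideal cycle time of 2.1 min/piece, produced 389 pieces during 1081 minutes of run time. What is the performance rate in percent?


Formula: Performance = (Ideal CT * Total Count) / Run Time * 100
Ideal output time = 2.1 * 389 = 816.9 min
Performance = 816.9 / 1081 * 100 = 75.6%

75.6%


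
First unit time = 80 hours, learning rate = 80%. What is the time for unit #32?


Formula: T_n = T_1 * (learning_rate)^(log2(n)) where learning_rate = rate/100
Doublings = log2(32) = 5
T_n = 80 * 0.8^5
T_n = 80 * 0.3277 = 26.2 hours

26.2 hours


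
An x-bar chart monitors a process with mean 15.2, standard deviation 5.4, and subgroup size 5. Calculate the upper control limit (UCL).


UCL = 15.2 + 3 * 5.4 / sqrt(5)

22.44


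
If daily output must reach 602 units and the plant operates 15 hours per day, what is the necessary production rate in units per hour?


Formula: Production Rate = Daily Demand / Available Hours
Rate = 602 units/day / 15 hours/day
Rate = 40.1 units/hour

40.1 units/hour


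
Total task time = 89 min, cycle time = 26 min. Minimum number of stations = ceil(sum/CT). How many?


Formula: N_min = ceil(Sum of Task Times / Cycle Time)
N_min = ceil(89 min / 26 min) = ceil(3.4231)
N_min = 4 stations

4


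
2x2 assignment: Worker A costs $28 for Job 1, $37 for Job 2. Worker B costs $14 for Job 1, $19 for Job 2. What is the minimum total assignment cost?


Option 1: A->1 + B->2 = $28 + $19 = $47
Option 2: A->2 + B->1 = $37 + $14 = $51
Min cost = min($47, $51) = $47

$47


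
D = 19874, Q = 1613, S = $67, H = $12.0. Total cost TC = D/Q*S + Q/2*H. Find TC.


TC = 19874/1613 * 67 + 1613/2 * 12.0

$10503.52


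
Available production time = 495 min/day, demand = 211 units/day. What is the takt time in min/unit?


Formula: Takt Time = Available Production Time / Customer Demand
Takt = 495 min/day / 211 units/day
Takt = 2.35 min/unit

2.35 min/unit


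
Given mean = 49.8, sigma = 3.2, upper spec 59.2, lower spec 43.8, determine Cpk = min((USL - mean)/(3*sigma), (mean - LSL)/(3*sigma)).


Cpu = (59.2 - 49.8) / (3 * 3.2) = 0.98
Cpl = (49.8 - 43.8) / (3 * 3.2) = 0.63
Cpk = min(0.98, 0.63) = 0.63

0.63


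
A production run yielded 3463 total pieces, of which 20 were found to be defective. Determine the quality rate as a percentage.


Formula: Quality Rate = Good Pieces / Total Pieces * 100
Good pieces = 3463 - 20 = 3443
QR = 3443 / 3463 * 100 = 99.4%

99.4%


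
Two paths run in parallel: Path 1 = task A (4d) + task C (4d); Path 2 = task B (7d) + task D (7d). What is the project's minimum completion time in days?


Path 1 = 4 + 4 = 8 days
Path 2 = 7 + 7 = 14 days
Duration = max(8, 14) = 14 days

14 days


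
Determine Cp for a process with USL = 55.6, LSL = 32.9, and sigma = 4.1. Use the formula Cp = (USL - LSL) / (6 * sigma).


Cp = (55.6 - 32.9) / (6 * 4.1)

0.92


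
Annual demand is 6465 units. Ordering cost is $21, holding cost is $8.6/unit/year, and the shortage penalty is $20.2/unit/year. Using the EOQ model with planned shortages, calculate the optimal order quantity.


Formula: EOQ* = sqrt(2DS/H) * sqrt((H+P)/P)
Base EOQ = sqrt(2*6465*21/8.6) = 177.69 units
Correction = sqrt((8.6+20.2)/20.2) = 1.19404
EOQ* = 177.69 * 1.19404 = 212.2 units

212.2 units


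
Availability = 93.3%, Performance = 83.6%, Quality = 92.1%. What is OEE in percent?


Formula: OEE = Availability * Performance * Quality / 10000
A * P = 93.3% * 83.6% / 100 = 78.0%
OEE = 78.0% * 92.1% / 100 = 71.8%

71.8%


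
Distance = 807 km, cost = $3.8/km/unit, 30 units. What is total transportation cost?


TC = dist * cost * units = 807 * 3.8 * 30 = $91998.00

$91998.00


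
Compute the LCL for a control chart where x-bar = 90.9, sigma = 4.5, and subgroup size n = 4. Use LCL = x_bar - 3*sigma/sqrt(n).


LCL = 90.9 - 3 * 4.5 / sqrt(4)

84.15


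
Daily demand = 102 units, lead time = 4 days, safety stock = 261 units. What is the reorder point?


Formula: ROP = (Daily Demand * Lead Time) + Safety Stock
Demand during lead time = 102 * 4 = 408 units
ROP = 408 + 261 = 669 units

669 units


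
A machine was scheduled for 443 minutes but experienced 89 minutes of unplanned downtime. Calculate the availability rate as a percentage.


Formula: Availability = (Planned Time - Downtime) / Planned Time * 100
Uptime = 443 - 89 = 354 min
Availability = 354 / 443 * 100 = 79.9%

79.9%


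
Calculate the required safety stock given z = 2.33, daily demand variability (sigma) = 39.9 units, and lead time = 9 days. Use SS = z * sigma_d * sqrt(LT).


Formula: SS = z * sigma_d * sqrt(LT)
sqrt(LT) = sqrt(9) = 3.0
SS = 2.33 * 39.9 * 3.0
SS = 278.9 units

278.9 units


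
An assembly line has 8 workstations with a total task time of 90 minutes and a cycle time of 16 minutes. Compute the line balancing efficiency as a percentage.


Formula: Efficiency = Sum of Task Times / (N_stations * CT) * 100
Total station capacity = 8 stations * 16 min = 128 min
Efficiency = 90 / 128 * 100 = 70.3%

70.3%


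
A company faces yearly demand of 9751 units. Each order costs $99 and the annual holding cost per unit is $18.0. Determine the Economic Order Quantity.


Formula: EOQ = sqrt(2 * D * S / H)
Numerator: 2 * 9751 * 99 = 1930698
2DS/H = 1930698 / 18.0 = 107261.0
EOQ = sqrt(107261.0) = 327.5 units

327.5 units


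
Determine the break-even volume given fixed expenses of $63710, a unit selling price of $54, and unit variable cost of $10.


Formula: BEQ = Fixed Costs / (Price - Variable Cost)
Contribution margin = $54 - $10 = $44/unit
BEQ = ceil($63710 / $44/unit) = ceil(1447.95) = 1448 units

1448 units


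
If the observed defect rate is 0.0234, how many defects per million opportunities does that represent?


DPMO = defect_rate * 1000000 = 0.0234 * 1000000

23400


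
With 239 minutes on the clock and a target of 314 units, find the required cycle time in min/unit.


Formula: CT = Available Time / Number of Units
CT = 239 min / 314 units
CT = 0.76 min/unit

0.76 min/unit


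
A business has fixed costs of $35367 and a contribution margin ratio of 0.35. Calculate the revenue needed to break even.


Formula: BER = Fixed Costs / Contribution Margin Ratio
BER = $35367 / 0.35
BER = $101048.57 (to the nearest cent)

$101048.57
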